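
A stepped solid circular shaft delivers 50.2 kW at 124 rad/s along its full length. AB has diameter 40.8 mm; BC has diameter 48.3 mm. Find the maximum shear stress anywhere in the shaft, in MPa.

30.4 MPa

ω = 124 rad/s, so T = P/ω = 50.2×10³ / 124.0 = 404.8 N·m.
Under the same torque, τ_max = 16T/(πd³) is largest where d is smallest — segment AB (d = 40.8 mm).
τ_max = 16·404.8/(π·(0.0408)³) = 3.036×10^7 Pa.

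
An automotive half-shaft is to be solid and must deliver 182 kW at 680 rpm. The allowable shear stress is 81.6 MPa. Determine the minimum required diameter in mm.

ω = 2π·680/60 = 71.21 rad/s, so T = P/ω = 182×10³ / 71.21 = 2556 N·m.
For a solid shaft τ_max = 16T/(πd³), so d = (16T/(π τ_allow))^(1/3) = (16·2556/(π·8.16×10^7))^(1/3) = 0.05423 m.

54.2 mm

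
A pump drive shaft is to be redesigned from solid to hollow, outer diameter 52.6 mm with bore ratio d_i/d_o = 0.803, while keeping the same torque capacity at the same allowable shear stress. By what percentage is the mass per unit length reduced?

49.2 %

Equal τ_max and T ⇒ the solid shaft needs d_s³ = d_o³(1−k⁴), so d_s = 52.6·(1−0.803⁴)^(1/3) = 43.97 mm.
Area ratio A_h/A_s = d_o²(1−k²)/d_s² = (1−k²)/(1−k⁴)^(2/3) = 0.5082.
Mass saving = 1 − 0.5082 = 49.2 %.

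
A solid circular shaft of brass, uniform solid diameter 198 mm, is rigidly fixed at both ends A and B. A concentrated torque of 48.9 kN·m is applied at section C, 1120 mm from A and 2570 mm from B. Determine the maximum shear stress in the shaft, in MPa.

With uniform GJ and both ends fixed, compatibility θ_AC = θ_CB gives T_A·a = T_B·b, together with T_A + T_B = T₀.
T_A = T₀·b/(a+b) = 48900·2570/3690 = 34060 N·m; T_B = 14840 N·m.
τ in each portion: τ_AC = 2.23×10^7 Pa, τ_CB = 9.74×10^6 Pa; maximum is in AC.
τ_max = T_AC·r/J = 34060·0.0990/1.51×10^-4 = 2.235×10^7 Pa.

22.3 MPa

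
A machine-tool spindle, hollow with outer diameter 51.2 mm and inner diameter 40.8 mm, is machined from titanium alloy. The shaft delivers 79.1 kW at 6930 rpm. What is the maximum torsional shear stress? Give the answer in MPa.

ω = 2π·6930/60 = 725.7 rad/s, so T = P/ω = 79.1×10³ / 725.7 = 109.0 N·m.
J = π(d_o⁴ − d_i⁴)/32 = π(0.0512⁴ − 0.0408⁴)/32 = 4.026×10^-7 m⁴.
τ_max = T·r/J = 109.0 × 0.0256 / 4.026×10^-7 = 6.931×10^6 Pa.

6.93 MPa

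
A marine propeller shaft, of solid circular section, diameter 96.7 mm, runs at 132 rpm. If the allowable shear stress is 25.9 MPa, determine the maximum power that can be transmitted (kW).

J = πd⁴/32 = π(0.0967)⁴/32 = 8.584×10^-6 m⁴.
T_max = τ_allow·J/r = 2.59×10^7 × 8.584×10^-6 / 0.0484 = 4598 N·m.
ω = 2π·132/60 = 13.82 rad/s, so P_max = T_max·ω = 6.356×10^4 W.

63.6 kW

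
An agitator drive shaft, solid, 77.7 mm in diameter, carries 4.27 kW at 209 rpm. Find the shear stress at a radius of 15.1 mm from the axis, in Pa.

823000 Pa

ω = 2π·209/60 = 21.89 rad/s, so T = P/ω = 4.27×10³ / 21.89 = 195.1 N·m.
J = πd⁴/32 = π(0.0777)⁴/32 = 3.578×10^-6 m⁴.
Shear stress varies linearly with radius: τ = T·r/J = 195.1 × 0.0151 / 3.578×10^-6 = 8.233×10^5 Pa.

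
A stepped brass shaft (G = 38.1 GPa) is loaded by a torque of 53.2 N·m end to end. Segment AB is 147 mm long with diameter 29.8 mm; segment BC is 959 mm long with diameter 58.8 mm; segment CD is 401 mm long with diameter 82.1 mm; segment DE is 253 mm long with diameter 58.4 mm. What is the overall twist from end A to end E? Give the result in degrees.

J_AB = π(0.0298)⁴/32 = 7.74×10^-8 m⁴; J_BC = π(0.0588)⁴/32 = 1.17×10^-6 m⁴; J_CD = π(0.0821)⁴/32 = 4.46×10^-6 m⁴; J_DE = π(0.0584)⁴/32 = 1.14×10^-6 m⁴.
θ = (T/G)·Σ L_i/J_i = (53.20/38.1×10⁹)·(0.147/7.74×10^-8 + 0.959/1.17×10^-6 + 0.401/4.46×10^-6 + 0.253/1.14×10^-6) = 4.227×10^-3 rad.

0.242°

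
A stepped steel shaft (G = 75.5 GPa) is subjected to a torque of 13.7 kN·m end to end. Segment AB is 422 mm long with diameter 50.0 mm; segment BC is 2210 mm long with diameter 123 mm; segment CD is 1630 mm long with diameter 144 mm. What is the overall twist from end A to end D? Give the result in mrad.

J_AB = π(0.0500)⁴/32 = 6.14×10^-7 m⁴; J_BC = π(0.123)⁴/32 = 2.25×10^-5 m⁴; J_CD = π(0.144)⁴/32 = 4.22×10^-5 m⁴.
θ = (T/G)·Σ L_i/J_i = (13700/75.5×10⁹)·(0.422/6.14×10^-7 + 2.21/2.25×10^-5 + 1.63/4.22×10^-5) = 0.1497 rad.

150 mrad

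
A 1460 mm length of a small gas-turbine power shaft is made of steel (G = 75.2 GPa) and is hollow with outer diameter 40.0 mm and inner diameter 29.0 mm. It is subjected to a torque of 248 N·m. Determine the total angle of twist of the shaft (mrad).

J = π(d_o⁴ − d_i⁴)/32 = π(0.0400⁴ − 0.0290⁴)/32 = 1.819×10^-7 m⁴.
θ = T·L/(G·J) = 248.0 × 1.46 / (75.2×10⁹ × 1.819×10^-7) = 0.02647 rad.

26.5 mrad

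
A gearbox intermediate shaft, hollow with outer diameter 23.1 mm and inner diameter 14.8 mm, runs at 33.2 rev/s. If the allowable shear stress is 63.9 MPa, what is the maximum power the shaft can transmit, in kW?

26.8 kW

J = π(d_o⁴ − d_i⁴)/32 = π(0.0231⁴ − 0.0148⁴)/32 = 2.324×10^-8 m⁴.
T_max = τ_allow·J/r = 6.39×10^7 × 2.324×10^-8 / 0.0116 = 128.6 N·m.
ω = 2π·33.2 = 208.6 rad/s, so P_max = T_max·ω = 2.683×10^4 W.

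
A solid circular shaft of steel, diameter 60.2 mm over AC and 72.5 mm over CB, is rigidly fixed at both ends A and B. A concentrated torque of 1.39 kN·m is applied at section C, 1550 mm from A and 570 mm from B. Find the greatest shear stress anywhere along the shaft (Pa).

Compatibility: T_A·a/J_AC = T_B·b/J_CB with T_A + T_B = T₀.
J_AC = 1.29×10^-6 m⁴, J_CB = 2.71×10^-6 m⁴, so T_A = T₀·(J_AC/a)/((J_AC/a)+(J_CB/b)) = 206.8 N·m, T_B = 1183 N·m.
τ in each portion: τ_AC = 4.83×10^6 Pa, τ_CB = 1.58×10^7 Pa; maximum is in CB.
τ_max = T_CB·r/J = 1183·0.0362/2.71×10^-6 = 1.581×10^7 Pa.

1.58e7 Pa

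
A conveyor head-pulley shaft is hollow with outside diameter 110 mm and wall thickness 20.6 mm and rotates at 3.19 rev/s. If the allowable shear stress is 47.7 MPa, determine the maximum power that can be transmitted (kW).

212 kW

J = π(d_o⁴ − d_i⁴)/32 = π(0.110⁴ − 0.0688⁴)/32 = 1.217×10^-5 m⁴.
T_max = τ_allow·J/r = 4.77×10^7 × 1.217×10^-5 / 0.0550 = 10560 N·m.
ω = 2π·3.19 = 20.04 rad/s, so P_max = T_max·ω = 2.116×10^5 W.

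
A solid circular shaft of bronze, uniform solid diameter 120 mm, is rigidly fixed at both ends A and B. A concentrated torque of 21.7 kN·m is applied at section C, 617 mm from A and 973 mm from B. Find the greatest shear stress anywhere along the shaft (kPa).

With uniform GJ and both ends fixed, compatibility θ_AC = θ_CB gives T_A·a = T_B·b, together with T_A + T_B = T₀.
T_A = T₀·b/(a+b) = 21700·973/1590 = 13280 N·m; T_B = 8421 N·m.
τ in each portion: τ_AC = 3.91×10^7 Pa, τ_CB = 2.48×10^7 Pa; maximum is in AC.
τ_max = T_AC·r/J = 13280·0.0600/2.04×10^-5 = 3.914×10^7 Pa.

39100 kPa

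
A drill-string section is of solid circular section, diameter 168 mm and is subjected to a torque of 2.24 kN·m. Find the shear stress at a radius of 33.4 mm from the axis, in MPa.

0.957 MPa

J = πd⁴/32 = π(0.168)⁴/32 = 7.821×10^-5 m⁴.
Shear stress varies linearly with radius: τ = T·r/J = 2240 × 0.0334 / 7.821×10^-5 = 9.567×10^5 Pa.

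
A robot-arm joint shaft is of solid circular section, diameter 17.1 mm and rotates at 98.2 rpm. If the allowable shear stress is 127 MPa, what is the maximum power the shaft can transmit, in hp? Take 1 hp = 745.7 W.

1.72 hp

J = πd⁴/32 = π(0.0171)⁴/32 = 8.394×10^-9 m⁴.
T_max = τ_allow·J/r = 1.27×10^8 × 8.394×10^-9 / 0.00855 = 124.7 N·m.
ω = 2π·98.2/60 = 10.28 rad/s, so P_max = T_max·ω = 1282 W.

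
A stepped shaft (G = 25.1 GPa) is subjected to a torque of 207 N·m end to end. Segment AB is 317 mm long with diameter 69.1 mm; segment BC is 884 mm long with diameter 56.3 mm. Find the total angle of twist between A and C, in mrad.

8.56 mrad

J_AB = π(0.0691)⁴/32 = 2.24×10^-6 m⁴; J_BC = π(0.0563)⁴/32 = 9.86×10^-7 m⁴.
θ = (T/G)·Σ L_i/J_i = (207.0/25.1×10⁹)·(0.317/2.24×10^-6 + 0.884/9.86×10^-7) = 8.559×10^-3 rad.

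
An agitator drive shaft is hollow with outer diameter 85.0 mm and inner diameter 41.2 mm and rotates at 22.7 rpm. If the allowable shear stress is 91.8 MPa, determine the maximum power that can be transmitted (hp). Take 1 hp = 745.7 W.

33.3 hp

J = π(d_o⁴ − d_i⁴)/32 = π(0.0850⁴ − 0.0412⁴)/32 = 4.842×10^-6 m⁴.
T_max = τ_allow·J/r = 9.18×10^7 × 4.842×10^-6 / 0.0425 = 10460 N·m.
ω = 2π·22.7/60 = 2.377 rad/s, so P_max = T_max·ω = 2.486×10^4 W.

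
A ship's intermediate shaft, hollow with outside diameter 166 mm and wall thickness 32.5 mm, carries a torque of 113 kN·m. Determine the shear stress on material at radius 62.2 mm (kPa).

109000 kPa

J = π(d_o⁴ − d_i⁴)/32 = π(0.166⁴ − 0.101⁴)/32 = 6.433×10^-5 m⁴.
Shear stress varies linearly with radius: τ = T·r/J = 113000 × 0.0622 / 6.433×10^-5 = 1.093×10^8 Pa.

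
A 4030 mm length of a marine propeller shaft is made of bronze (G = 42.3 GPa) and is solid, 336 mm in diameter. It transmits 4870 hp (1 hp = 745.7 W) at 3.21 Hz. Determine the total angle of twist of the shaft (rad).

ω = 2π·3.21 = 20.17 rad/s, so T = P/ω = 4870×745.7 / 20.17 = 180100 N·m.
J = πd⁴/32 = π(0.336)⁴/32 = 1.251×10^-3 m⁴.
θ = T·L/(G·J) = 180100 × 4.03 / (42.3×10⁹ × 1.251×10^-3) = 0.01371 rad.

0.0137 rad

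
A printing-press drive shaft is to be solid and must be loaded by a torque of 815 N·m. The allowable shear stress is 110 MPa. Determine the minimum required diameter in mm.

For a solid shaft τ_max = 16T/(πd³), so d = (16T/(π τ_allow))^(1/3) = (16·815.0/(π·1.10×10^8))^(1/3) = 0.03354 m.

33.5 mm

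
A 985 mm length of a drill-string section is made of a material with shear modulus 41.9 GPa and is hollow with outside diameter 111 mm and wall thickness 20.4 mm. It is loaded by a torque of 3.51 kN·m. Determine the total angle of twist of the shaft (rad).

J = π(d_o⁴ − d_i⁴)/32 = π(0.111⁴ − 0.0702⁴)/32 = 1.252×10^-5 m⁴.
θ = T·L/(G·J) = 3510 × 0.985 / (41.9×10⁹ × 1.252×10^-5) = 6.591×10^-3 rad.

0.00659 rad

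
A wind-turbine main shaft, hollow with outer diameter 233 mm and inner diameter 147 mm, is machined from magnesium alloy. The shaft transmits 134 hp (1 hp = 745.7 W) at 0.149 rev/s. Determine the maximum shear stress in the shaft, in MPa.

ω = 2π·0.149 = 0.9362 rad/s, so T = P/ω = 134×745.7 / 0.9362 = 106700 N·m.
J = π(d_o⁴ − d_i⁴)/32 = π(0.233⁴ − 0.147⁴)/32 = 2.435×10^-4 m⁴.
τ_max = T·r/J = 106700 × 0.117 / 2.435×10^-4 = 5.106×10^7 Pa.

51.1 MPa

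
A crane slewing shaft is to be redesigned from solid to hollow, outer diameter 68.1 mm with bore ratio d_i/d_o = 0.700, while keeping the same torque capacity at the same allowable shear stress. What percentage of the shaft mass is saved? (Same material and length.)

38.8 %

Equal τ_max and T ⇒ the solid shaft needs d_s³ = d_o³(1−k⁴), so d_s = 68.1·(1−0.700⁴)^(1/3) = 62.14 mm.
Area ratio A_h/A_s = d_o²(1−k²)/d_s² = (1−k²)/(1−k⁴)^(2/3) = 0.6124.
Mass saving = 1 − 0.6124 = 38.8 %.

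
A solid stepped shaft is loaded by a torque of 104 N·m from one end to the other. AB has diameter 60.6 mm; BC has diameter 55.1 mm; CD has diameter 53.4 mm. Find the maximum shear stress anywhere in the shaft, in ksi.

Under the same torque, τ_max = 16T/(πd³) is largest where d is smallest — segment CD (d = 53.4 mm).
τ_max = 16·104.0/(π·(0.0534)³) = 3.478×10^6 Pa.

0.504 ksi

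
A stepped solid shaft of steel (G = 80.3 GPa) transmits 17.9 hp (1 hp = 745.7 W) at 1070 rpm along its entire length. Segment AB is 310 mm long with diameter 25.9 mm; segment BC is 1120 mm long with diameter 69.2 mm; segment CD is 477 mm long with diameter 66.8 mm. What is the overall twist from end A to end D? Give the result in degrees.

0.659°

ω = 2π·1070/60 = 112.1 rad/s, so T = P/ω = 17.9×745.7 / 112.1 = 119.1 N·m.
J_AB = π(0.0259)⁴/32 = 4.42×10^-8 m⁴; J_BC = π(0.0692)⁴/32 = 2.25×10^-6 m⁴; J_CD = π(0.0668)⁴/32 = 1.95×10^-6 m⁴.
θ = (T/G)·Σ L_i/J_i = (119.1/80.3×10⁹)·(0.310/4.42×10^-8 + 1.12/2.25×10^-6 + 0.477/1.95×10^-6) = 0.01151 rad.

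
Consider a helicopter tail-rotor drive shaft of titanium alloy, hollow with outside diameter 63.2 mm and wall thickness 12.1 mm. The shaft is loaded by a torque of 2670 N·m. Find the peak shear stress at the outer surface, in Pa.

6.30e7 Pa

J = π(d_o⁴ − d_i⁴)/32 = π(0.0632⁴ − 0.0390⁴)/32 = 1.339×10^-6 m⁴.
τ_max = T·r/J = 2670 × 0.0316 / 1.339×10^-6 = 6.300×10^7 Pa.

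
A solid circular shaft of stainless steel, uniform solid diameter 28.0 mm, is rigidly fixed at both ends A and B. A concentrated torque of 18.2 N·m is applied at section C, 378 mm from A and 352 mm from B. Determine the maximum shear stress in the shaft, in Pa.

2.19e6 Pa

With uniform GJ and both ends fixed, compatibility θ_AC = θ_CB gives T_A·a = T_B·b, together with T_A + T_B = T₀.
T_A = T₀·b/(a+b) = 18.20·352/730.0 = 8.776 N·m; T_B = 9.424 N·m.
τ in each portion: τ_AC = 2.04×10^6 Pa, τ_CB = 2.19×10^6 Pa; maximum is in CB.
τ_max = T_CB·r/J = 9.424·0.0140/6.03×10^-8 = 2.186×10^6 Pa.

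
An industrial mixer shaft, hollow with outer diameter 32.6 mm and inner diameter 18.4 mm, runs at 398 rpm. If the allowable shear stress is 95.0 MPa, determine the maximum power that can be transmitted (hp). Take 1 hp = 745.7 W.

J = π(d_o⁴ − d_i⁴)/32 = π(0.0326⁴ − 0.0184⁴)/32 = 9.963×10^-8 m⁴.
T_max = τ_allow·J/r = 9.50×10^7 × 9.963×10^-8 / 0.0163 = 580.7 N·m.
ω = 2π·398/60 = 41.68 rad/s, so P_max = T_max·ω = 2.420×10^4 W.

32.5 hp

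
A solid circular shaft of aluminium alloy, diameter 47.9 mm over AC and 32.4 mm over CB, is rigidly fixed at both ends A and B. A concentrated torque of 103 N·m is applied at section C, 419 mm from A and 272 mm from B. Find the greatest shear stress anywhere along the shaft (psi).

545 psi

Compatibility: T_A·a/J_AC = T_B·b/J_CB with T_A + T_B = T₀.
J_AC = 5.17×10^-7 m⁴, J_CB = 1.08×10^-7 m⁴, so T_A = T₀·(J_AC/a)/((J_AC/a)+(J_CB/b)) = 77.88 N·m, T_B = 25.12 N·m.
τ in each portion: τ_AC = 3.61×10^6 Pa, τ_CB = 3.76×10^6 Pa; maximum is in CB.
τ_max = T_CB·r/J = 25.12·0.0162/1.08×10^-7 = 3.761×10^6 Pa.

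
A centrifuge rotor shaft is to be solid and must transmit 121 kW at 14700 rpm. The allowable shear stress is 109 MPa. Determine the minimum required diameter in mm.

15.4 mm

ω = 2π·14700/60 = 1539 rad/s, so T = P/ω = 121×10³ / 1539 = 78.60 N·m.
For a solid shaft τ_max = 16T/(πd³), so d = (16T/(π τ_allow))^(1/3) = (16·78.60/(π·1.09×10^8))^(1/3) = 0.01543 m.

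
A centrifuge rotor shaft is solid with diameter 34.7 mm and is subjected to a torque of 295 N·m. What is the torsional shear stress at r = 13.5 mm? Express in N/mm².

J = πd⁴/32 = π(0.0347)⁴/32 = 1.423×10^-7 m⁴.
Shear stress varies linearly with radius: τ = T·r/J = 295.0 × 0.0135 / 1.423×10^-7 = 2.798×10^7 Pa.

28.0 N/mm²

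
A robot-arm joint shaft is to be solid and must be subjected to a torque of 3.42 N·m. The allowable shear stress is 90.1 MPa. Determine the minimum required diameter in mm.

5.78 mm

For a solid shaft τ_max = 16T/(πd³), so d = (16T/(π τ_allow))^(1/3) = (16·3.420/(π·9.01×10^7))^(1/3) = 0.005782 m.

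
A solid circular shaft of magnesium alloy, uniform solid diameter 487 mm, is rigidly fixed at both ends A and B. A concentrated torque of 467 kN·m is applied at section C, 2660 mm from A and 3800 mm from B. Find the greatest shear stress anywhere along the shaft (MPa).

12.1 MPa

With uniform GJ and both ends fixed, compatibility θ_AC = θ_CB gives T_A·a = T_B·b, together with T_A + T_B = T₀.
T_A = T₀·b/(a+b) = 467000·3800/6460 = 274700 N·m; T_B = 192300 N·m.
τ in each portion: τ_AC = 1.21×10^7 Pa, τ_CB = 8.48×10^6 Pa; maximum is in AC.
τ_max = T_AC·r/J = 274700·0.243/5.52×10^-3 = 1.211×10^7 Pa.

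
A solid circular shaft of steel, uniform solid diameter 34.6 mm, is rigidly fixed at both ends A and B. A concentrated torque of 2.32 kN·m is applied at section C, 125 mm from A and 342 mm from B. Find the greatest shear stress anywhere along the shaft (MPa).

With uniform GJ and both ends fixed, compatibility θ_AC = θ_CB gives T_A·a = T_B·b, together with T_A + T_B = T₀.
T_A = T₀·b/(a+b) = 2320·342/467.0 = 1699 N·m; T_B = 621.0 N·m.
τ in each portion: τ_AC = 2.09×10^8 Pa, τ_CB = 7.64×10^7 Pa; maximum is in AC.
τ_max = T_AC·r/J = 1699·0.0173/1.41×10^-7 = 2.089×10^8 Pa.

209 MPa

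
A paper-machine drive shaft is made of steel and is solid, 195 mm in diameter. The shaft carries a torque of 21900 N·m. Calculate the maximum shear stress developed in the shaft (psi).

J = πd⁴/32 = π(0.195)⁴/32 = 1.420×10^-4 m⁴.
τ_max = T·r/J = 21900 × 0.0975 / 1.420×10^-4 = 1.504×10^7 Pa.

2180 psi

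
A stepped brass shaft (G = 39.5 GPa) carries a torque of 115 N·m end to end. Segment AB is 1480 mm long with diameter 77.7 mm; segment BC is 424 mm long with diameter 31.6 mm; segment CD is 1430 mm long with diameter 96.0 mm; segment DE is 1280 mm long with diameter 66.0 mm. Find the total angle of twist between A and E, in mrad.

J_AB = π(0.0777)⁴/32 = 3.58×10^-6 m⁴; J_BC = π(0.0316)⁴/32 = 9.79×10^-8 m⁴; J_CD = π(0.0960)⁴/32 = 8.34×10^-6 m⁴; J_DE = π(0.0660)⁴/32 = 1.86×10^-6 m⁴.
θ = (T/G)·Σ L_i/J_i = (115.0/39.5×10⁹)·(1.48/3.58×10^-6 + 0.424/9.79×10^-8 + 1.43/8.34×10^-6 + 1.28/1.86×10^-6) = 0.01631 rad.

16.3 mrad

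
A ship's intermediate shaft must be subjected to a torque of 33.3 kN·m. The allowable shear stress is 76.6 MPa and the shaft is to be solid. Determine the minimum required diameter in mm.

For a solid shaft τ_max = 16T/(πd³), so d = (16T/(π τ_allow))^(1/3) = (16·33300/(π·7.66×10^7))^(1/3) = 0.1303 m.

130 mm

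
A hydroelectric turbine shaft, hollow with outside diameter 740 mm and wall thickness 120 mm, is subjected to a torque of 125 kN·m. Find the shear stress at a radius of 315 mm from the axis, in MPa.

1.69 MPa

J = π(d_o⁴ − d_i⁴)/32 = π(0.740⁴ − 0.500⁴)/32 = 0.02330 m⁴.
Shear stress varies linearly with radius: τ = T·r/J = 125000 × 0.315 / 0.02330 = 1.690×10^6 Pa.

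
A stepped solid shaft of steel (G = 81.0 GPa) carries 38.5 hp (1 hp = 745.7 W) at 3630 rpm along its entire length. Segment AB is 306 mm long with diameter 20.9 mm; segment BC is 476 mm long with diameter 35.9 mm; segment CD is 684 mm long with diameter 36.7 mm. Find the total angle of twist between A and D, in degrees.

1.23°

ω = 2π·3630/60 = 380.1 rad/s, so T = P/ω = 38.5×745.7 / 380.1 = 75.52 N·m.
J_AB = π(0.0209)⁴/32 = 1.87×10^-8 m⁴; J_BC = π(0.0359)⁴/32 = 1.63×10^-7 m⁴; J_CD = π(0.0367)⁴/32 = 1.78×10^-7 m⁴.
θ = (T/G)·Σ L_i/J_i = (75.52/81.0×10⁹)·(0.306/1.87×10^-8 + 0.476/1.63×10^-7 + 0.684/1.78×10^-7) = 0.02153 rad.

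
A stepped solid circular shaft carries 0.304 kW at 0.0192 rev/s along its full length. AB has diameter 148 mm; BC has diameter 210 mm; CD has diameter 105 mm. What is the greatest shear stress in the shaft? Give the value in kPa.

11100 kPa

ω = 2π·0.0192 = 0.1206 rad/s, so T = P/ω = 0.304×10³ / 0.1206 = 2520 N·m.
Under the same torque, τ_max = 16T/(πd³) is largest where d is smallest — segment CD (d = 105 mm).
τ_max = 16·2520/(π·(0.105)³) = 1.109×10^7 Pa.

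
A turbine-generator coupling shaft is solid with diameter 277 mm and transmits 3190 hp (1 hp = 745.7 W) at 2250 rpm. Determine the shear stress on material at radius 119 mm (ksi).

0.301 ksi

ω = 2π·2250/60 = 235.6 rad/s, so T = P/ω = 3190×745.7 / 235.6 = 10100 N·m.
J = πd⁴/32 = π(0.277)⁴/32 = 5.780×10^-4 m⁴.
Shear stress varies linearly with radius: τ = T·r/J = 10100 × 0.119 / 5.780×10^-4 = 2.079×10^6 Pa.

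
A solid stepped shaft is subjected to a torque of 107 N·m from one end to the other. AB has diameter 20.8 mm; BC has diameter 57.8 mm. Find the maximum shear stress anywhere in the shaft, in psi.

Under the same torque, τ_max = 16T/(πd³) is largest where d is smallest — segment AB (d = 20.8 mm).
τ_max = 16·107.0/(π·(0.0208)³) = 6.056×10^7 Pa.

8780 psi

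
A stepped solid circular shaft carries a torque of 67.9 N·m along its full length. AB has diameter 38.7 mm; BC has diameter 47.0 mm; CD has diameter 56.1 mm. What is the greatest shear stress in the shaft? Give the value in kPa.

5970 kPa

Under the same torque, τ_max = 16T/(πd³) is largest where d is smallest — segment AB (d = 38.7 mm).
τ_max = 16·67.90/(π·(0.0387)³) = 5.966×10^6 Pa.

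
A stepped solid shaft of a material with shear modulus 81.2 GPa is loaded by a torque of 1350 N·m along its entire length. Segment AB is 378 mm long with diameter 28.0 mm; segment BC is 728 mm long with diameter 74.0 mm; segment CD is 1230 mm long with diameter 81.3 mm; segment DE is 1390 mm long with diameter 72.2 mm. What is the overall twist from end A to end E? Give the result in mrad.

122 mrad

J_AB = π(0.0280)⁴/32 = 6.03×10^-8 m⁴; J_BC = π(0.0740)⁴/32 = 2.94×10^-6 m⁴; J_CD = π(0.0813)⁴/32 = 4.29×10^-6 m⁴; J_DE = π(0.0722)⁴/32 = 2.67×10^-6 m⁴.
θ = (T/G)·Σ L_i/J_i = (1350/81.2×10⁹)·(0.378/6.03×10^-8 + 0.728/2.94×10^-6 + 1.23/4.29×10^-6 + 1.39/2.67×10^-6) = 0.1217 rad.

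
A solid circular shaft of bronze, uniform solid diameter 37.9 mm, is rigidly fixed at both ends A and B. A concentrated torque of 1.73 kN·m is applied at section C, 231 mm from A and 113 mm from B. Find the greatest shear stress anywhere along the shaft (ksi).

15.8 ksi

With uniform GJ and both ends fixed, compatibility θ_AC = θ_CB gives T_A·a = T_B·b, together with T_A + T_B = T₀.
T_A = T₀·b/(a+b) = 1730·113/344.0 = 568.3 N·m; T_B = 1162 N·m.
τ in each portion: τ_AC = 5.32×10^7 Pa, τ_CB = 1.09×10^8 Pa; maximum is in CB.
τ_max = T_CB·r/J = 1162·0.0189/2.03×10^-7 = 1.087×10^8 Pa.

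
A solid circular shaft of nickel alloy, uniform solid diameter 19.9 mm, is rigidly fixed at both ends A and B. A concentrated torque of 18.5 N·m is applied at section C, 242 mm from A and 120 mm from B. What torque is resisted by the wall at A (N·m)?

With uniform GJ and both ends fixed, compatibility θ_AC = θ_CB gives T_A·a = T_B·b, together with T_A + T_B = T₀.
T_A = T₀·b/(a+b) = 18.50·120/362.0 = 6.133 N·m; T_B = 12.37 N·m.

6.13 N·m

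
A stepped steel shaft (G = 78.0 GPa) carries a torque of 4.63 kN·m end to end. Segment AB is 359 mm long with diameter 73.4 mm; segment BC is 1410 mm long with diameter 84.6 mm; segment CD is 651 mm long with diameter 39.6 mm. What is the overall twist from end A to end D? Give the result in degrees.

J_AB = π(0.0734)⁴/32 = 2.85×10^-6 m⁴; J_BC = π(0.0846)⁴/32 = 5.03×10^-6 m⁴; J_CD = π(0.0396)⁴/32 = 2.41×10^-7 m⁴.
θ = (T/G)·Σ L_i/J_i = (4630/78.0×10⁹)·(0.359/2.85×10^-6 + 1.41/5.03×10^-6 + 0.651/2.41×10^-7) = 0.1842 rad.

10.6°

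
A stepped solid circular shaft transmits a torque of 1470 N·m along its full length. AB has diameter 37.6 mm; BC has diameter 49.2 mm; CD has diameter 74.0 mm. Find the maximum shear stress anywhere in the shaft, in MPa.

141 MPa

Under the same torque, τ_max = 16T/(πd³) is largest where d is smallest — segment AB (d = 37.6 mm).
τ_max = 16·1470/(π·(0.0376)³) = 1.408×10^8 Pa.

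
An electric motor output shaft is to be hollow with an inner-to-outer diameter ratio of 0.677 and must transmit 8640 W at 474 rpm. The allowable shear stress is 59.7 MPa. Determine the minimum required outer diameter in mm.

26.6 mm

ω = 2π·474/60 = 49.64 rad/s, so T = P/ω = 8640 / 49.64 = 174.1 N·m.
For a hollow shaft with d_i/d_o = 0.677: τ_max = 16T/(π d_o³ (1−k⁴)), so d_o = [16T/(π τ_allow (1−k⁴))]^(1/3) = [16·174.1/(π·5.97×10^7·0.7899)]^(1/3) = 0.02659 m.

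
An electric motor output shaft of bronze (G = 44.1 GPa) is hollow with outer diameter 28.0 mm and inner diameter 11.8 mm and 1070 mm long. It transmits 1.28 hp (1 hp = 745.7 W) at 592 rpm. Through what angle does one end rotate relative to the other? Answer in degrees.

ω = 2π·592/60 = 61.99 rad/s, so T = P/ω = 1.28×745.7 / 61.99 = 15.40 N·m.
J = π(d_o⁴ − d_i⁴)/32 = π(0.0280⁴ − 0.0118⁴)/32 = 5.844×10^-8 m⁴.
θ = T·L/(G·J) = 15.40 × 1.07 / (44.1×10⁹ × 5.844×10^-8) = 6.392×10^-3 rad.

0.366°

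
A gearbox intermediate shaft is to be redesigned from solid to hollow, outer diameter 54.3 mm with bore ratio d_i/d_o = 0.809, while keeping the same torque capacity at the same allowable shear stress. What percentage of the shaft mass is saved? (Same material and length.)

49.8 %

Equal τ_max and T ⇒ the solid shaft needs d_s³ = d_o³(1−k⁴), so d_s = 54.3·(1−0.809⁴)^(1/3) = 45.07 mm.
Area ratio A_h/A_s = d_o²(1−k²)/d_s² = (1−k²)/(1−k⁴)^(2/3) = 0.5016.
Mass saving = 1 − 0.5016 = 49.8 %.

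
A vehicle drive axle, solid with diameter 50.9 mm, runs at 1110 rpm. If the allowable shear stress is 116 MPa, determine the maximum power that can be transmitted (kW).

J = πd⁴/32 = π(0.0509)⁴/32 = 6.590×10^-7 m⁴.
T_max = τ_allow·J/r = 1.16×10^8 × 6.590×10^-7 / 0.0255 = 3004 N·m.
ω = 2π·1110/60 = 116.2 rad/s, so P_max = T_max·ω = 3.491×10^5 W.

349 kW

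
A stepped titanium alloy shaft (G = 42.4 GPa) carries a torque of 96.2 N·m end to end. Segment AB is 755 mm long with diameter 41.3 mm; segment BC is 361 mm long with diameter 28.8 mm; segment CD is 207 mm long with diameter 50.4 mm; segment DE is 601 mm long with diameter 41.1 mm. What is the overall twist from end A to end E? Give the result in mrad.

23.7 mrad

J_AB = π(0.0413)⁴/32 = 2.86×10^-7 m⁴; J_BC = π(0.0288)⁴/32 = 6.75×10^-8 m⁴; J_CD = π(0.0504)⁴/32 = 6.33×10^-7 m⁴; J_DE = π(0.0411)⁴/32 = 2.80×10^-7 m⁴.
θ = (T/G)·Σ L_i/J_i = (96.20/42.4×10⁹)·(0.755/2.86×10^-7 + 0.361/6.75×10^-8 + 0.207/6.33×10^-7 + 0.601/2.80×10^-7) = 0.02373 rad.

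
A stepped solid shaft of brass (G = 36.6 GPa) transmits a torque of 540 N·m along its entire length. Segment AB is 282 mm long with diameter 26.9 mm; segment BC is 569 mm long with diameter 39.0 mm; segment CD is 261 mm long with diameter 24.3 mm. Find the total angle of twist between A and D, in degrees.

13.2°

J_AB = π(0.0269)⁴/32 = 5.14×10^-8 m⁴; J_BC = π(0.0390)⁴/32 = 2.27×10^-7 m⁴; J_CD = π(0.0243)⁴/32 = 3.42×10^-8 m⁴.
θ = (T/G)·Σ L_i/J_i = (540.0/36.6×10⁹)·(0.282/5.14×10^-8 + 0.569/2.27×10^-7 + 0.261/3.42×10^-8) = 0.2304 rad.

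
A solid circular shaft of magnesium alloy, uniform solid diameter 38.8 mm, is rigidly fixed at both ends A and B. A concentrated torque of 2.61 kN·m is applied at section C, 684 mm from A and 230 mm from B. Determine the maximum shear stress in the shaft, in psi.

24700 psi

With uniform GJ and both ends fixed, compatibility θ_AC = θ_CB gives T_A·a = T_B·b, together with T_A + T_B = T₀.
T_A = T₀·b/(a+b) = 2610·230/914.0 = 656.8 N·m; T_B = 1953 N·m.
τ in each portion: τ_AC = 5.73×10^7 Pa, τ_CB = 1.70×10^8 Pa; maximum is in CB.
τ_max = T_CB·r/J = 1953·0.0194/2.22×10^-7 = 1.703×10^8 Pa.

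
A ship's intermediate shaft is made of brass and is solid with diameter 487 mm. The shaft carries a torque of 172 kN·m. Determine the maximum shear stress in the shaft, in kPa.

7580 kPa

J = πd⁴/32 = π(0.487)⁴/32 = 5.522×10^-3 m⁴.
τ_max = T·r/J = 172000 × 0.243 / 5.522×10^-3 = 7.584×10^6 Pa.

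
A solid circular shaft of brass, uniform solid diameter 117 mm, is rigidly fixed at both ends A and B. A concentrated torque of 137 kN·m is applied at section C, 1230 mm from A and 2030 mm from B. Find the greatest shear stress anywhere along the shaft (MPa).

With uniform GJ and both ends fixed, compatibility θ_AC = θ_CB gives T_A·a = T_B·b, together with T_A + T_B = T₀.
T_A = T₀·b/(a+b) = 137000·2030/3260 = 85310 N·m; T_B = 51690 N·m.
τ in each portion: τ_AC = 2.71×10^8 Pa, τ_CB = 1.64×10^8 Pa; maximum is in AC.
τ_max = T_AC·r/J = 85310·0.0585/1.84×10^-5 = 2.713×10^8 Pa.

271 MPa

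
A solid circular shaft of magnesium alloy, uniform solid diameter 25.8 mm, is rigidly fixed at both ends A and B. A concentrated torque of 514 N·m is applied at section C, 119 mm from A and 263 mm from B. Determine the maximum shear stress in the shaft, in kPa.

105000 kPa

With uniform GJ and both ends fixed, compatibility θ_AC = θ_CB gives T_A·a = T_B·b, together with T_A + T_B = T₀.
T_A = T₀·b/(a+b) = 514.0·263/382.0 = 353.9 N·m; T_B = 160.1 N·m.
τ in each portion: τ_AC = 1.05×10^8 Pa, τ_CB = 4.75×10^7 Pa; maximum is in AC.
τ_max = T_AC·r/J = 353.9·0.0129/4.35×10^-8 = 1.049×10^8 Pa.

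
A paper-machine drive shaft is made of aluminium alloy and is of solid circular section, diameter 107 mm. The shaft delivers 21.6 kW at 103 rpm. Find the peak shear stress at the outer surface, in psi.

1210 psi

ω = 2π·103/60 = 10.79 rad/s, so T = P/ω = 21.6×10³ / 10.79 = 2003 N·m.
J = πd⁴/32 = π(0.107)⁴/32 = 1.287×10^-5 m⁴.
τ_max = T·r/J = 2003 × 0.0535 / 1.287×10^-5 = 8.325×10^6 Pa.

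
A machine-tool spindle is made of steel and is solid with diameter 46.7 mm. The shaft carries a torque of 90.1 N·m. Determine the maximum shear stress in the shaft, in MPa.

4.51 MPa

J = πd⁴/32 = π(0.0467)⁴/32 = 4.669×10^-7 m⁴.
τ_max = T·r/J = 90.10 × 0.0234 / 4.669×10^-7 = 4.506×10^6 Pa.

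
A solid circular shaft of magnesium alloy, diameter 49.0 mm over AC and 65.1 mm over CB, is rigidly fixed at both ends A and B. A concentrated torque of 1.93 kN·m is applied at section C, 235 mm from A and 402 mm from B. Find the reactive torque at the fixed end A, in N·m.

Compatibility: T_A·a/J_AC = T_B·b/J_CB with T_A + T_B = T₀.
J_AC = 5.66×10^-7 m⁴, J_CB = 1.76×10^-6 m⁴, so T_A = T₀·(J_AC/a)/((J_AC/a)+(J_CB/b)) = 684.1 N·m, T_B = 1246 N·m.

684 N·m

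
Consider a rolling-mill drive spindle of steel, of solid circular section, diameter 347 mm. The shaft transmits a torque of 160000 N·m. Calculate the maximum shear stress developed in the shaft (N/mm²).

J = πd⁴/32 = π(0.347)⁴/32 = 1.423×10^-3 m⁴.
τ_max = T·r/J = 160000 × 0.173 / 1.423×10^-3 = 1.950×10^7 Pa.

19.5 N/mm²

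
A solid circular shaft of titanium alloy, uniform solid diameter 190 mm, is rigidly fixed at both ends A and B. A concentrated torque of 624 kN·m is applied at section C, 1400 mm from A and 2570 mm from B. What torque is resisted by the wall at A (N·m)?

404000 N·m

With uniform GJ and both ends fixed, compatibility θ_AC = θ_CB gives T_A·a = T_B·b, together with T_A + T_B = T₀.
T_A = T₀·b/(a+b) = 624000·2570/3970 = 403900 N·m; T_B = 220100 N·m.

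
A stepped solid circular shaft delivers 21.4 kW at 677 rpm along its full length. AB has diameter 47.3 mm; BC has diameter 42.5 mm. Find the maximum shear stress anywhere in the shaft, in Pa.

ω = 2π·677/60 = 70.90 rad/s, so T = P/ω = 21.4×10³ / 70.90 = 301.9 N·m.
Under the same torque, τ_max = 16T/(πd³) is largest where d is smallest — segment BC (d = 42.5 mm).
τ_max = 16·301.9/(π·(0.0425)³) = 2.003×10^7 Pa.

2.00e7 Pa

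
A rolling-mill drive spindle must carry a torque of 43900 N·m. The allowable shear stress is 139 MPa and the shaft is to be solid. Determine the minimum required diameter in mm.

117 mm

For a solid shaft τ_max = 16T/(πd³), so d = (16T/(π τ_allow))^(1/3) = (16·43900/(π·1.39×10^8))^(1/3) = 0.1172 m.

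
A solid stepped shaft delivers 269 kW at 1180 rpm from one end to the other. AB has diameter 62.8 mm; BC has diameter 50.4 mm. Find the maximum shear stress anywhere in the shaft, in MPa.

86.6 MPa

ω = 2π·1180/60 = 123.6 rad/s, so T = P/ω = 269×10³ / 123.6 = 2177 N·m.
Under the same torque, τ_max = 16T/(πd³) is largest where d is smallest — segment BC (d = 50.4 mm).
τ_max = 16·2177/(π·(0.0504)³) = 8.660×10^7 Pa.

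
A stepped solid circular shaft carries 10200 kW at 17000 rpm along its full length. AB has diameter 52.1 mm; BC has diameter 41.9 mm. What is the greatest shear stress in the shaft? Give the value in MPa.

ω = 2π·17000/60 = 1780 rad/s, so T = P/ω = 10200×10³ / 1780 = 5730 N·m.
Under the same torque, τ_max = 16T/(πd³) is largest where d is smallest — segment BC (d = 41.9 mm).
τ_max = 16·5730/(π·(0.0419)³) = 3.967×10^8 Pa.

397 MPa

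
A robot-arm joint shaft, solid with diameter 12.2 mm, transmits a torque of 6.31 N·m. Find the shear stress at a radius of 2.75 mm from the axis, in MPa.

J = πd⁴/32 = π(0.0122)⁴/32 = 2.175×10^-9 m⁴.
Shear stress varies linearly with radius: τ = T·r/J = 6.310 × 0.00275 / 2.175×10^-9 = 7.979×10^6 Pa.

7.98 MPa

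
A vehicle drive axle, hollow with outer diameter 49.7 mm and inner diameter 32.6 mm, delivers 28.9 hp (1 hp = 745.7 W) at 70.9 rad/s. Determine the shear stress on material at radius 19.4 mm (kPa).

ω = 70.9 rad/s, so T = P/ω = 28.9×745.7 / 70.90 = 304.0 N·m.
J = π(d_o⁴ − d_i⁴)/32 = π(0.0497⁴ − 0.0326⁴)/32 = 4.881×10^-7 m⁴.
Shear stress varies linearly with radius: τ = T·r/J = 304.0 × 0.0194 / 4.881×10^-7 = 1.208×10^7 Pa.

12100 kPa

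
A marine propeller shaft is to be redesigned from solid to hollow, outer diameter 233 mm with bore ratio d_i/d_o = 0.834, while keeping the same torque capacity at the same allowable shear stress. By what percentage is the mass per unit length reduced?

52.7 %

Equal τ_max and T ⇒ the solid shaft needs d_s³ = d_o³(1−k⁴), so d_s = 233·(1−0.834⁴)^(1/3) = 186.9 mm.
Area ratio A_h/A_s = d_o²(1−k²)/d_s² = (1−k²)/(1−k⁴)^(2/3) = 0.4731.
Mass saving = 1 − 0.4731 = 52.7 %.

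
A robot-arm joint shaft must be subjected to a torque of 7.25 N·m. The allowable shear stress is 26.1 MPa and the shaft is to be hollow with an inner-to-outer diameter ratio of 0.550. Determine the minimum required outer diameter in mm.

11.6 mm

For a hollow shaft with d_i/d_o = 0.550: τ_max = 16T/(π d_o³ (1−k⁴)), so d_o = [16T/(π τ_allow (1−k⁴))]^(1/3) = [16·7.250/(π·2.61×10^7·0.9085)]^(1/3) = 0.01159 m.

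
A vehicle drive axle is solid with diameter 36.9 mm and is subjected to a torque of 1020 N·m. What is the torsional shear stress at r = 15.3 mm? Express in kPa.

J = πd⁴/32 = π(0.0369)⁴/32 = 1.820×10^-7 m⁴.
Shear stress varies linearly with radius: τ = T·r/J = 1020 × 0.0153 / 1.820×10^-7 = 8.574×10^7 Pa.

85700 kPa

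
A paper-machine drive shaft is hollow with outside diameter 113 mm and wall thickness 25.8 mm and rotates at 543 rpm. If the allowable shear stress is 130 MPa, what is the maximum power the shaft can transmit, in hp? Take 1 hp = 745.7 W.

J = π(d_o⁴ − d_i⁴)/32 = π(0.113⁴ − 0.0614⁴)/32 = 1.461×10^-5 m⁴.
T_max = τ_allow·J/r = 1.30×10^8 × 1.461×10^-5 / 0.0565 = 33620 N·m.
ω = 2π·543/60 = 56.86 rad/s, so P_max = T_max·ω = 1.912×10^6 W.

2560 hp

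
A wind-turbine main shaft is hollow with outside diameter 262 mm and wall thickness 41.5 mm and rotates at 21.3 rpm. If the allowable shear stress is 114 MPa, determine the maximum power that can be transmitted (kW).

J = π(d_o⁴ − d_i⁴)/32 = π(0.262⁴ − 0.179⁴)/32 = 3.618×10^-4 m⁴.
T_max = τ_allow·J/r = 1.14×10^8 × 3.618×10^-4 / 0.131 = 314900 N·m.
ω = 2π·21.3/60 = 2.231 rad/s, so P_max = T_max·ω = 7.023×10^5 W.

702 kW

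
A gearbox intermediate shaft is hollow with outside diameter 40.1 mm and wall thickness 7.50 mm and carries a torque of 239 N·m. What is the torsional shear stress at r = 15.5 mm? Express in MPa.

J = π(d_o⁴ − d_i⁴)/32 = π(0.0401⁴ − 0.0251⁴)/32 = 2.149×10^-7 m⁴.
Shear stress varies linearly with radius: τ = T·r/J = 239.0 × 0.0155 / 2.149×10^-7 = 1.724×10^7 Pa.

17.2 MPa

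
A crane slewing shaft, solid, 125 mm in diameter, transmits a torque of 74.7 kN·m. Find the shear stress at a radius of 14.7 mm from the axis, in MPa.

J = πd⁴/32 = π(0.125)⁴/32 = 2.397×10^-5 m⁴.
Shear stress varies linearly with radius: τ = T·r/J = 74700 × 0.0147 / 2.397×10^-5 = 4.581×10^7 Pa.

45.8 MPa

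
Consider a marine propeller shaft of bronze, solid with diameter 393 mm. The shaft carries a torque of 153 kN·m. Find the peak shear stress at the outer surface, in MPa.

J = πd⁴/32 = π(0.393)⁴/32 = 2.342×10^-3 m⁴.
τ_max = T·r/J = 153000 × 0.197 / 2.342×10^-3 = 1.284×10^7 Pa.

12.8 MPa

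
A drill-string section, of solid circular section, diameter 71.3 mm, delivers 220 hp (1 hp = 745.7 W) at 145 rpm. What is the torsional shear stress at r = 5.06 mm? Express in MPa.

ω = 2π·145/60 = 15.18 rad/s, so T = P/ω = 220×745.7 / 15.18 = 10800 N·m.
J = πd⁴/32 = π(0.0713)⁴/32 = 2.537×10^-6 m⁴.
Shear stress varies linearly with radius: τ = T·r/J = 10800 × 0.00506 / 2.537×10^-6 = 2.155×10^7 Pa.

21.5 MPa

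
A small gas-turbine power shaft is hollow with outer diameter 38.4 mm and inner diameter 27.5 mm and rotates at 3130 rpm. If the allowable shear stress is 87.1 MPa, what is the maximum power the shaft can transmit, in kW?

J = π(d_o⁴ − d_i⁴)/32 = π(0.0384⁴ − 0.0275⁴)/32 = 1.573×10^-7 m⁴.
T_max = τ_allow·J/r = 8.71×10^7 × 1.573×10^-7 / 0.0192 = 713.7 N·m.
ω = 2π·3130/60 = 327.8 rad/s, so P_max = T_max·ω = 2.339×10^5 W.

234 kW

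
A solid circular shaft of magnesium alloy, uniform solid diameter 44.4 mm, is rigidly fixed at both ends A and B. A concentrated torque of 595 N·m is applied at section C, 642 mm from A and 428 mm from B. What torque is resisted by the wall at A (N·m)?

238 N·m

With uniform GJ and both ends fixed, compatibility θ_AC = θ_CB gives T_A·a = T_B·b, together with T_A + T_B = T₀.
T_A = T₀·b/(a+b) = 595.0·428/1070 = 238.0 N·m; T_B = 357.0 N·m.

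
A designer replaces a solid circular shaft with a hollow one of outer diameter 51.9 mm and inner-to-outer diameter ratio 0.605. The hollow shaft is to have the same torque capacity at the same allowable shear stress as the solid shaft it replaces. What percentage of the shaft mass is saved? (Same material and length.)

Equal τ_max and T ⇒ the solid shaft needs d_s³ = d_o³(1−k⁴), so d_s = 51.9·(1−0.605⁴)^(1/3) = 49.47 mm.
Area ratio A_h/A_s = d_o²(1−k²)/d_s² = (1−k²)/(1−k⁴)^(2/3) = 0.6978.
Mass saving = 1 − 0.6978 = 30.2 %.

30.2 %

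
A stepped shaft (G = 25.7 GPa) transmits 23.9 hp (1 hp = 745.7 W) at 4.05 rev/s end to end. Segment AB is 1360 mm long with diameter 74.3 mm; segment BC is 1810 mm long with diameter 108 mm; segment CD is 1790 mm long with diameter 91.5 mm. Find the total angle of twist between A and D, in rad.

ω = 2π·4.05 = 25.45 rad/s, so T = P/ω = 23.9×745.7 / 25.45 = 700.4 N·m.
J_AB = π(0.0743)⁴/32 = 2.99×10^-6 m⁴; J_BC = π(0.108)⁴/32 = 1.34×10^-5 m⁴; J_CD = π(0.0915)⁴/32 = 6.88×10^-6 m⁴.
θ = (T/G)·Σ L_i/J_i = (700.4/25.7×10⁹)·(1.36/2.99×10^-6 + 1.81/1.34×10^-5 + 1.79/6.88×10^-6) = 0.02317 rad.

0.0232 rad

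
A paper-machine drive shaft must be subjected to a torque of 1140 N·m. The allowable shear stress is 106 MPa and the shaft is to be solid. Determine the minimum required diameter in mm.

38.0 mm

For a solid shaft τ_max = 16T/(πd³), so d = (16T/(π τ_allow))^(1/3) = (16·1140/(π·1.06×10^8))^(1/3) = 0.03798 m.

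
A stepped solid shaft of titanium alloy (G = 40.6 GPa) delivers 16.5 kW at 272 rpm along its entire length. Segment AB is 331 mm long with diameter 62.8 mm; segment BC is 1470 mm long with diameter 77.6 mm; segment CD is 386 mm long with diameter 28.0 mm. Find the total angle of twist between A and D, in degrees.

ω = 2π·272/60 = 28.48 rad/s, so T = P/ω = 16.5×10³ / 28.48 = 579.3 N·m.
J_AB = π(0.0628)⁴/32 = 1.53×10^-6 m⁴; J_BC = π(0.0776)⁴/32 = 3.56×10^-6 m⁴; J_CD = π(0.0280)⁴/32 = 6.03×10^-8 m⁴.
θ = (T/G)·Σ L_i/J_i = (579.3/40.6×10⁹)·(0.331/1.53×10^-6 + 1.47/3.56×10^-6 + 0.386/6.03×10^-8) = 0.1003 rad.

5.74°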